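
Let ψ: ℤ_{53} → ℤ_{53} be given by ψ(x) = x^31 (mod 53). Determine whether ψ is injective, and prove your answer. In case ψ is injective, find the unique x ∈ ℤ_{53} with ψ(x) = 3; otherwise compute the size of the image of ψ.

12

Since 53 is prime, the nonzero elements of ℤ_{53} form a cyclic group of order 52.
As gcd(31, 52) = 1, raising to the 31st power is a bijection on this group: if s^31 ≡ t^31 then (st^{−1})^31 = 1, and the only element of order dividing gcd(31, 52) = 1 is 1, so s = t.
With ψ(0) = 0 this makes ψ injective on all of ℤ_{53}, hence bijective (finite equal-size domain and codomain). In particular ψ is injective.
Since ψ is injective, we find the preimage of 3. The inverse of x ↦ x^31 on (ℤ_{53})^× is x ↦ x^47, because 31·47 = 1457 = 28·52 + 1 ≡ 1 (mod 52) and x^{52} = 1 for x ≠ 0 (Fermat). So ψ⁻¹(3) = 3^47 mod 53.
Repeated squaring mod 53: 3^1 ≡ 3, 3^2 ≡ 3² = 9, 3^4 ≡ 9² = 81 ≡ 28, 3^8 ≡ 28² = 784 ≡ 42, 3^16 ≡ 42² = 1764 ≡ 15, 3^32 ≡ 15² = 225 ≡ 13. Since 47 = 32 + 8 + 4 + 2 + 1, 3^47 ≡ 13·42·28·9·3: 13·42 = 546 ≡ 16, then 16·28 = 448 ≡ 24, then 24·9 = 216 ≡ 4, then 4·3 = 12. So 3^47 ≡ 12 (mod 53).
Hence ψ⁻¹(3) = 12.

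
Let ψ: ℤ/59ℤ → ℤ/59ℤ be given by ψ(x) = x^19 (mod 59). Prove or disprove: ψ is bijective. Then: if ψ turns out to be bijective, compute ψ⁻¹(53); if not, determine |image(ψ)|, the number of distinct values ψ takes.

3

Since 59 is prime, the nonzero elements of ℤ/59ℤ form a cyclic group of order 58.
As gcd(19, 58) = 1, raising to the 19th power is a bijection on this group: if a^19 ≡ b^19 then (ab^{−1})^19 = 1, and the only element of order dividing gcd(19, 58) = 1 is 1, so a = b.
With ψ(0) = 0 this makes ψ injective on all of ℤ/59ℤ, hence bijective (finite equal-size domain and codomain). In particular ψ is bijective.
Since ψ is bijective, we find the preimage of 53. The inverse of x ↦ x^19 on (ℤ/59ℤ)^× is x ↦ x^55, because 19·55 = 1045 = 18·58 + 1 ≡ 1 (mod 58) and x^{58} = 1 for x ≠ 0 (Fermat). So ψ⁻¹(53) = 53^55 mod 59.
Repeated squaring mod 59: 53^1 ≡ 53, 53^2 ≡ 53² = 2809 ≡ 36, 53^4 ≡ 36² = 1296 ≡ 57, 53^8 ≡ 57² = 3249 ≡ 4, 53^16 ≡ 4² = 16, 53^32 ≡ 16² = 256 ≡ 20. Since 55 = 32 + 16 + 4 + 2 + 1, 53^55 ≡ 20·16·57·36·53: 20·16 = 320 ≡ 25, then 25·57 = 1425 ≡ 9, then 9·36 = 324 ≡ 29, then 29·53 = 1537 ≡ 3. So 53^55 ≡ 3 (mod 59).
Hence ψ⁻¹(53) = 3.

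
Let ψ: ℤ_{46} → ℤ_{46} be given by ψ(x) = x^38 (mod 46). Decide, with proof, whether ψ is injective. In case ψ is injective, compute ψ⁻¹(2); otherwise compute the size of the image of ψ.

24

ψ(22): Repeated squaring mod 46: 22^1 ≡ 22, 22^2 ≡ 22² = 484 ≡ 24, 22^4 ≡ 24² = 576 ≡ 24, 22^8 ≡ 24² = 576 ≡ 24, 22^16 ≡ 24² = 576 ≡ 24, 22^32 ≡ 24² = 576 ≡ 24. Since 38 = 32 + 4 + 2, 22^38 ≡ 24·24·24: 24·24 = 576 ≡ 24, then 24·24 = 576 ≡ 24. So 22^38 ≡ 24 (mod 46).
ψ(24): Repeated squaring mod 46: 24^1 ≡ 24, 24^2 ≡ 24² = 576 ≡ 24, 24^4 ≡ 24² = 576 ≡ 24, 24^8 ≡ 24² = 576 ≡ 24, 24^16 ≡ 24² = 576 ≡ 24, 24^32 ≡ 24² = 576 ≡ 24. Since 38 = 32 + 4 + 2, 24^38 ≡ 24·24·24: 24·24 = 576 ≡ 24, then 24·24 = 576 ≡ 24. So 24^38 ≡ 24 (mod 46).
So ψ(22) = ψ(24) = 24 while 22 ≠ 24, therefore ψ is not injective.
Since ψ is not injective, we determine |image(ψ)|. Computing x^38 mod 46 for each x (by repeated squaring, reducing mod 46 at every step), the values ψ(0), ψ(1), …, ψ(45) are: 0, 1, 32, 13, 12, 3, 2, 29, 16, 31, 4, 41, 18, 27, 8, 39, 6, 25, 26, 35, 36, 9, 24, 23, 24, 9, 36, 35, 26, 25, 6, 39, 8, 27, 18, 41, 4, 31, 16, 29, 2, 3, 12, 13, 32, 1.
The distinct values are {0, 1, 2, 3, 4, 6, 8, 9, 12, 13, 16, 18, 23, 24, 25, 26, 27, 29, 31, 32, 35, 36, 39, 41}; there are 24 of them.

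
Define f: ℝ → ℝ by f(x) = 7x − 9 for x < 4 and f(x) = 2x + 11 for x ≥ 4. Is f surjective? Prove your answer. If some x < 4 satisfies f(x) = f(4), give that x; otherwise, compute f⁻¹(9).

Both pieces are strictly increasing (slopes 7 and 2), so each is injective on its own interval.
The left piece maps (−∞, 4) onto (−∞, 19); the right piece maps [4, ∞) onto [19, ∞).
These images together cover ℝ, so f is surjective.
Because the two images are disjoint, no x < 4 has f(x) = f(4), so we compute f⁻¹(9): 9 lies in (−∞, 19), so solve 7x − 9 = 9: x = (9 + 9)/7 = 18/7.

18/7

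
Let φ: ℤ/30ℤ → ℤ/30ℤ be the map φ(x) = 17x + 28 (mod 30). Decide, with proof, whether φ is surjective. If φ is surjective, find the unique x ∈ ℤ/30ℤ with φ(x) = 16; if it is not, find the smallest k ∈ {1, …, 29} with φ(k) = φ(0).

24

Since gcd(17, 30) = 1, 17 is invertible modulo 30. Euclid's algorithm: 30 = 1·17 + 13, 17 = 1·13 + 4, 13 = 3·4 + 1; back-substituting gives 1 = 23·17 − 13·30, so 17⁻¹ ≡ 23 (mod 30).
Then y ↦ 23(y − 28) is a two-sided inverse to φ, so every y ∈ ℤ/30ℤ has a preimage.
Thus φ is surjective.
Since φ is surjective, we compute φ⁻¹(16): solve 17x + 28 ≡ 16 (mod 30), i.e. 17x ≡ 18 (mod 30).
Multiplying by 17⁻¹ = 23 gives x ≡ 23·18 = 414 = 13·30 + 24 ≡ 24 (mod 30).
Check: φ(24) = 17·24 + 28 = 436 = 14·30 + 16 ≡ 16 (mod 30).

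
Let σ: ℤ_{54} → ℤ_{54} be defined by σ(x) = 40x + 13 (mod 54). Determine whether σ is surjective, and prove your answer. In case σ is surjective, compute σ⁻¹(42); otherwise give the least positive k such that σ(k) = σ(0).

27

Since gcd(40, 54) = 2, we have 40x ≡ 0 (mod 2) for all x, so σ(x) ≡ 1 (mod 2).
But 0 ≢ 1 (mod 2), so 0 ∈ ℤ_{54} has no preimage. So σ is not surjective.
Since σ is not surjective, we find the least positive k with σ(k) = σ(0): this means 40k ≡ 0 (mod 54), i.e. 54 ∣ 40k. Since gcd(40, 54) = 2, dividing through by 2 this holds exactly when 27 ∣ 20k, and as gcd(20, 27) = 1, exactly when 27 ∣ k.
The smallest positive such k is 27.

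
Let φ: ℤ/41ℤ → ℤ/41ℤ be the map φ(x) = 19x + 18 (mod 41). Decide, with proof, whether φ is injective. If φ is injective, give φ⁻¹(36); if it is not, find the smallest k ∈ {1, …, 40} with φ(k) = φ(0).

Suppose φ(a) = φ(b) in ℤ/41ℤ. Then 19a + 18 ≡ 19b + 18 (mod 41), therefore 19(a − b) ≡ 0 (mod 41).
Since gcd(19, 41) = 1, 19 is invertible modulo 41, so a − b ≡ 0 (mod 41), i.e. a = b.
Thus φ is injective.
We now compute 19⁻¹ mod 41 explicitly. Euclid's algorithm: 41 = 2·19 + 3, 19 = 6·3 + 1; back-substituting gives 1 = 13·19 − 6·41, so 19⁻¹ ≡ 13 (mod 41).
Since φ is injective, we compute φ⁻¹(36): solve 19x + 18 ≡ 36 (mod 41), i.e. 19x ≡ 18 (mod 41).
Multiplying by 19⁻¹ = 13 gives x ≡ 13·18 = 234 = 5·41 + 29 ≡ 29 (mod 41).
Check: φ(29) = 19·29 + 18 = 569 = 13·41 + 36 ≡ 36 (mod 41).

29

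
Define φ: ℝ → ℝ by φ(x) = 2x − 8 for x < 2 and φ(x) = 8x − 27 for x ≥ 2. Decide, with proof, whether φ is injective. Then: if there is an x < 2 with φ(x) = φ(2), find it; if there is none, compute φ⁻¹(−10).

Both pieces are strictly increasing (slopes 2 and 8), so each is injective on its own interval.
The left piece maps (−∞, 2) onto (−∞, −4); the right piece maps [2, ∞) onto [−11, ∞).
These images overlap. In particular φ(2) = −11 (right piece), and solving 2x − 8 = −11 on the left piece gives x = −3/2 < 2.
So φ(−3/2) = φ(2) with −3/2 ≠ 2, and φ is not injective. This x = −3/2 is the requested value below 2.

-3/2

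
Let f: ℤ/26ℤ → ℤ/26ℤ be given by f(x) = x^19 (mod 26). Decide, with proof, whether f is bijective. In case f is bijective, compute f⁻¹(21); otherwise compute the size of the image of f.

Computing x^19 mod 26 for each x (by repeated squaring, reducing mod 26 at every step), the values f(0), f(1), …, f(25) are: 0, 1, 24, 3, 4, 21, 20, 19, 18, 9, 10, 15, 12, 13, 14, 11, 16, 17, 8, 7, 6, 5, 22, 23, 2, 25.
Every element of ℤ/26ℤ appears exactly once in this list, so f is a bijection, and in particular bijective.
Since f is bijective, we read off the preimage of 21 from the same table: f(5) = 21, so f⁻¹(21) = 5.

5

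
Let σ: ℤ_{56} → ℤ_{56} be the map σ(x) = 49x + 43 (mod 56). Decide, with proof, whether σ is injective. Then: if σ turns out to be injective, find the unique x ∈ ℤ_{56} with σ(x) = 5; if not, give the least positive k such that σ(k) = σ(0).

We have gcd(49, 56) = 7 > 1. Taking x_1 = 0 and x_2 = 8: σ(0) = 43 and σ(8) = 49·8 + 43 = 435 ≡ 43 (mod 56).
So σ(0) = σ(8) while 0 ≠ 8, hence σ is not injective.
Since σ is not injective, we find the least positive k with σ(k) = σ(0): this means 49k ≡ 0 (mod 56), i.e. 56 ∣ 49k. Since gcd(49, 56) = 7, dividing through by 7 this holds exactly when 8 ∣ 7k, and as gcd(7, 8) = 1, exactly when 8 ∣ k.
The smallest positive such k is 8.

8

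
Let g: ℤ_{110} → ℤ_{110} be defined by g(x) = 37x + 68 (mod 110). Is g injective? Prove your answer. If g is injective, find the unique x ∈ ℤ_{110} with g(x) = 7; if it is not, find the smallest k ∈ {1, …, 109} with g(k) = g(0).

37

By definition, injectivity means: for all u, v in the domain, g(u) = g(v) implies u = v.
Suppose g(u) = g(v) in ℤ_{110}. Then 37u + 68 ≡ 37v + 68 (mod 110), hence 37(u − v) ≡ 0 (mod 110).
Since gcd(37, 110) = 1, 37 is invertible modulo 110, therefore u − v ≡ 0 (mod 110), i.e. u = v.
So g is injective.
We now compute 37⁻¹ mod 110 explicitly. Euclid's algorithm: 110 = 2·37 + 36, 37 = 1·36 + 1; back-substituting gives 1 = 3·37 − 1·110, so 37⁻¹ ≡ 3 (mod 110).
Since g is injective, we find g⁻¹(7): we need 37x ≡ 7 − 68 ≡ 49 (mod 110). Using 37⁻¹ = 3: x ≡ 3·49 = 147 = 1·110 + 37, so x = 37.
Check: g(37) = 37·37 + 68 = 1437 = 13·110 + 7 ≡ 7 (mod 110).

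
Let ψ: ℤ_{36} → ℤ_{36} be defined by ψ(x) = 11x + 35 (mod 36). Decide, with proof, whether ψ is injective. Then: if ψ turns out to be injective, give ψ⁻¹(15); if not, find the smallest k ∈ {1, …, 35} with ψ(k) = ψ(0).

Suppose ψ(s) = ψ(t) in ℤ_{36}. Then 11s + 35 ≡ 11t + 35 (mod 36), thus 11(s − t) ≡ 0 (mod 36).
Since gcd(11, 36) = 1, 11 is invertible modulo 36, thus s − t ≡ 0 (mod 36), i.e. s = t.
Thus ψ is injective.
We now compute 11⁻¹ mod 36 explicitly. Euclid's algorithm: 36 = 3·11 + 3, 11 = 3·3 + 2, 3 = 1·2 + 1; back-substituting gives 1 = 23·11 − 7·36, so 11⁻¹ ≡ 23 (mod 36).
Since ψ is injective, we compute ψ⁻¹(15): solve 11x + 35 ≡ 15 (mod 36), i.e. 11x ≡ 16 (mod 36).
Multiplying by 11⁻¹ = 23 gives x ≡ 23·16 = 368 = 10·36 + 8 ≡ 8 (mod 36).
Check: ψ(8) = 11·8 + 35 = 123 = 3·36 + 15 ≡ 15 (mod 36).

8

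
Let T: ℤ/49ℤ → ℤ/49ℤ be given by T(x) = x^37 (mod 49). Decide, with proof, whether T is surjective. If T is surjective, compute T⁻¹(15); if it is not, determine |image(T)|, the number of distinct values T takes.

T(0) = 0^37 = 0.
T(7): Repeated squaring mod 49: 7^1 ≡ 7, 7^2 ≡ 7² = 49 ≡ 0, 7^4 ≡ 0² = 0, 7^8 ≡ 0² = 0, 7^16 ≡ 0² = 0, 7^32 ≡ 0² = 0. Since 37 = 32 + 4 + 1, 7^37 ≡ 0·0·7: 0·0 = 0, then 0·7 = 0. So 7^37 ≡ 0 (mod 49).
So T(0) = T(7) = 0 while 0 ≠ 7, hence T is not injective.
A non-injective map from the 49-element set ℤ/49ℤ to itself takes at most 48 distinct values, so it cannot be surjective. Thus T is not surjective.
Since T is not surjective, we determine |image(T)|. Computing x^37 mod 49 for each x (by repeated squaring, reducing mod 49 at every step), the values T(0), T(1), …, T(48) are: 0, 1, 23, 24, 39, 40, 13, 0, 15, 37, 38, 4, 5, 27, 0, 29, 2, 3, 18, 19, 41, 0, 43, 16, 17, 32, 33, 6, 0, 8, 30, 31, 46, 47, 20, 0, 22, 44, 45, 11, 12, 34, 0, 36, 9, 10, 25, 26, 48.
The distinct values are {0, 1, 2, 3, 4, 5, 6, 8, 9, 10, 11, 12, 13, 15, 16, 17, 18, 19, 20, 22, 23, 24, 25, 26, 27, 29, 30, 31, 32, 33, 34, 36, 37, 38, 39, 40, 41, 43, 44, 45, 46, 47, 48}; there are 43 of them.

43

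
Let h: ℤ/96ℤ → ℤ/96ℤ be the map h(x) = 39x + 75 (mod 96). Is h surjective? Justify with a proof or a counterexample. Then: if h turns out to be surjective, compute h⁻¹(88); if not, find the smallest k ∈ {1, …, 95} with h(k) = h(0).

Since gcd(39, 96) = 3, we have 39x ≡ 0 (mod 3) for all x, so h(x) ≡ 0 (mod 3).
But 1 ≢ 0 (mod 3), so 1 ∈ ℤ/96ℤ has no preimage. Therefore h is not surjective.
Since h is not surjective, we find the least positive k with h(k) = h(0): this means 39k ≡ 0 (mod 96), i.e. 96 ∣ 39k. Since gcd(39, 96) = 3, dividing through by 3 this holds exactly when 32 ∣ 13k, and as gcd(13, 32) = 1, exactly when 32 ∣ k.
The smallest positive such k is 32.

32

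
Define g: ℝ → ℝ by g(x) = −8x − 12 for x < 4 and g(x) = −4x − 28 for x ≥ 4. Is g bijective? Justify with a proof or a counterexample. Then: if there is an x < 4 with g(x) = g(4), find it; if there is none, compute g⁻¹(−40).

7/2

Both pieces are strictly decreasing (slopes −8 and −4), so each is injective on its own interval.
The left piece maps (−∞, 4) onto (−44, ∞); the right piece maps [4, ∞) onto (−∞, −44].
Since −44 = −44, the images partition ℝ: g is injective and surjective, hence bijective.
Because the two images are disjoint, no x < 4 has g(x) = g(4), so we compute g⁻¹(−40): −40 lies in (−44, ∞), so solve −8x − 12 = −40: x = (−40 + 12)/(−8) = 7/2.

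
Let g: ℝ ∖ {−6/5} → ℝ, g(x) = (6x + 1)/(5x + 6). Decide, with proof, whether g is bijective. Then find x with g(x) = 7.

If g(x) = 6/5, cross-multiplying gives 5(6x + 1) = 6(5x + 6), which simplifies to 5 = 36 — false.  So 6/5 has no preimage and g is not surjective.
Hence g is not bijective.
Solving g(x) = 7: cross-multiplying gives 6x + 1 = 7(5x + 6), which rearranges to −29x = 41, so x = −41/29.

-41/29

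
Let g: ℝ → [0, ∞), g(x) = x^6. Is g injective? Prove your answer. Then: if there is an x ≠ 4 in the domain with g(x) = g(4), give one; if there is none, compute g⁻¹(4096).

-4

g(4) = 4096 = (−4)^6 = g(−4) (since 6 is even), with 4 ≠ −4. So g is not injective.
For the follow-up, such an x exists: taking x = −4 ∈ ℝ gives g(−4) = 4096 = g(4) with −4 ≠ 4.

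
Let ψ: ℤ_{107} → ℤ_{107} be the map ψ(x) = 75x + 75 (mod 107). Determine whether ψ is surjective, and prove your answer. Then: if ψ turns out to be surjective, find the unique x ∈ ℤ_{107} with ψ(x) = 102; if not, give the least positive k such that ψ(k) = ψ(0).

56

Recall: surjectivity means every element of the codomain has a preimage under ψ.
Since gcd(75, 107) = 1, 75 is invertible modulo 107. Euclid's algorithm: 107 = 1·75 + 32, 75 = 2·32 + 11, 32 = 2·11 + 10, 11 = 1·10 + 1; back-substituting gives 1 = 10·75 − 7·107, so 75⁻¹ ≡ 10 (mod 107).
Then y ↦ 10(y − 75) is a two-sided inverse to ψ, so every y ∈ ℤ_{107} has a preimage.
So ψ is surjective.
Since ψ is surjective, we find ψ⁻¹(102): we need 75x ≡ 102 − 75 ≡ 27 (mod 107). Using 75⁻¹ = 10: x ≡ 10·27 = 270 = 2·107 + 56, so x = 56.
Check: ψ(56) = 75·56 + 75 = 4275 = 39·107 + 102 ≡ 102 (mod 107).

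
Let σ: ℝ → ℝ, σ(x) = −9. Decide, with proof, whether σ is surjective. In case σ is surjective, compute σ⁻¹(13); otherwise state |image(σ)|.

σ(x) = −9 for all x, so −8 has no preimage and σ is not surjective.
Since σ is not surjective, we state |image(σ)|: the image of σ is {−9}, which has 1 element.

1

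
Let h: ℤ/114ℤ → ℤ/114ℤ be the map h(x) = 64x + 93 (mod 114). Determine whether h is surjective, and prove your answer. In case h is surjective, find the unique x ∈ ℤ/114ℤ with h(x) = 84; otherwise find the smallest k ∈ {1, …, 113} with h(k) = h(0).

57

Recall that h is surjective if every y in the codomain equals h(x) for some x in the domain.
Since gcd(64, 114) = 2, we have 64x ≡ 0 (mod 2) for all x, so h(x) ≡ 1 (mod 2).
But 0 ≢ 1 (mod 2), so 0 ∈ ℤ/114ℤ has no preimage. Therefore h is not surjective.
Since h is not surjective, we find the least positive k with h(k) = h(0): this means 64k ≡ 0 (mod 114), i.e. 114 ∣ 64k. Since gcd(64, 114) = 2, dividing through by 2 this holds exactly when 57 ∣ 32k, and as gcd(32, 57) = 1, exactly when 57 ∣ k.
The smallest positive such k is 57.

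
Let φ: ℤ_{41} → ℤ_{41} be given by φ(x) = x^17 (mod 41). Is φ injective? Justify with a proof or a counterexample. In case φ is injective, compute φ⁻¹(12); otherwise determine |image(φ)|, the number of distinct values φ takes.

28

Since 41 is prime, the nonzero elements of ℤ_{41} form a cyclic group of order 40.
As gcd(17, 40) = 1, raising to the 17th power is a bijection on this group: if u^17 ≡ v^17 then (uv^{−1})^17 = 1, and the only element of order dividing gcd(17, 40) = 1 is 1, so u = v.
With φ(0) = 0 this makes φ injective on all of ℤ_{41}, hence bijective (finite equal-size domain and codomain). In particular φ is injective.
Since φ is injective, we find the preimage of 12. The inverse of x ↦ x^17 on (ℤ_{41})^× is x ↦ x^33, because 17·33 = 561 = 14·40 + 1 ≡ 1 (mod 40) and x^{40} = 1 for x ≠ 0 (Fermat). So φ⁻¹(12) = 12^33 mod 41.
Repeated squaring mod 41: 12^1 ≡ 12, 12^2 ≡ 12² = 144 ≡ 21, 12^4 ≡ 21² = 441 ≡ 31, 12^8 ≡ 31² = 961 ≡ 18, 12^16 ≡ 18² = 324 ≡ 37, 12^32 ≡ 37² = 1369 ≡ 16. Since 33 = 32 + 1, 12^33 ≡ 16·12: 16·12 = 192 ≡ 28. So 12^33 ≡ 28 (mod 41).
Hence φ⁻¹(12) = 28.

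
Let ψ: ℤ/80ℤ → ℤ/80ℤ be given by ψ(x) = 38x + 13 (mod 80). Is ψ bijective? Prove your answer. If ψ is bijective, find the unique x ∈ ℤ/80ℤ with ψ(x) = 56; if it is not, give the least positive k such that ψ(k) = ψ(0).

By definition, injectivity means: for all a, b in the domain, ψ(a) = ψ(b) implies a = b.
We have gcd(38, 80) = 2 > 1. Taking a = 0 and b = 40: ψ(0) = 13 and ψ(40) = 38·40 + 13 = 1533 ≡ 13 (mod 80).
So ψ(0) = ψ(40) while 0 ≠ 40, thus ψ is not injective, hence not bijective.
Since ψ is not bijective, we find the least positive k with ψ(k) = ψ(0): this means 38k ≡ 0 (mod 80), i.e. 80 ∣ 38k. Since gcd(38, 80) = 2, dividing through by 2 this holds exactly when 40 ∣ 19k, and as gcd(19, 40) = 1, exactly when 40 ∣ k.
The smallest positive such k is 40.

40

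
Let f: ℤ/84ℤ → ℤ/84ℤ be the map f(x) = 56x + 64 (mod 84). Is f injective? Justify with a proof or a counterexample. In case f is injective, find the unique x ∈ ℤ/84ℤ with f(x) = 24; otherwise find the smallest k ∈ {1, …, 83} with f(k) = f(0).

Recall that f is injective if f(a) = f(b) implies a = b.
We have gcd(56, 84) = 28 > 1. Taking a = 0 and b = 3: f(0) = 64 and f(3) = 56·3 + 64 = 232 ≡ 64 (mod 84).
So f(0) = f(3) while 0 ≠ 3, therefore f is not injective.
Since f is not injective, we find the least positive k with f(k) = f(0): this means 56k ≡ 0 (mod 84), i.e. 84 ∣ 56k. Since gcd(56, 84) = 28, dividing through by 28 this holds exactly when 3 ∣ 2k, and as gcd(2, 3) = 1, exactly when 3 ∣ k.
The smallest positive such k is 3.

3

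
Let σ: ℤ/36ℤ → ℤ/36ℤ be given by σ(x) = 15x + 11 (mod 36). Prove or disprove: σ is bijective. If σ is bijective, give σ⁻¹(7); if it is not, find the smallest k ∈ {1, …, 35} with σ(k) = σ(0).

12

We have gcd(15, 36) = 3 > 1. Taking x_1 = 0 and x_2 = 12: σ(0) = 11 and σ(12) = 15·12 + 11 = 191 ≡ 11 (mod 36).
So σ(0) = σ(12) while 0 ≠ 12, therefore σ is not injective, hence not bijective.
Since σ is not bijective, we find the least positive k with σ(k) = σ(0): this means 15k ≡ 0 (mod 36), i.e. 36 ∣ 15k. Since gcd(15, 36) = 3, dividing through by 3 this holds exactly when 12 ∣ 5k, and as gcd(5, 12) = 1, exactly when 12 ∣ k.
The smallest positive such k is 12.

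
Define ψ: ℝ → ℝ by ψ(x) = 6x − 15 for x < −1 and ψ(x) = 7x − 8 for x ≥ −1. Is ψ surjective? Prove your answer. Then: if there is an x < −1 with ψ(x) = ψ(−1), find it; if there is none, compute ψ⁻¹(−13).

-5/7

Both pieces are strictly increasing (slopes 6 and 7), so each is injective on its own interval.
The left piece maps (−∞, −1) onto (−∞, −21); the right piece maps [−1, ∞) onto [−15, ∞).
The union (−∞, −21) ∪ [−15, ∞) omits the interval between −21 and −15; in particular −21 has no preimage. So ψ is not surjective.
Because the two images are disjoint, no x < −1 has ψ(x) = ψ(−1), so we compute ψ⁻¹(−13): −13 lies in [−15, ∞), so solve 7x − 8 = −13: x = (−13 + 8)/7 = −5/7.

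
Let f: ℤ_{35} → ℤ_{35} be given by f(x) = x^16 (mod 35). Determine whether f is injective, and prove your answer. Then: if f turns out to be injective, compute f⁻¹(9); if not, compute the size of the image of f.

f(3): Repeated squaring mod 35: 3^1 ≡ 3, 3^2 ≡ 3² = 9, 3^4 ≡ 9² = 81 ≡ 11, 3^8 ≡ 11² = 121 ≡ 16, 3^16 ≡ 16² = 256 ≡ 11. So 3^16 ≡ 11 (mod 35).
f(4): Repeated squaring mod 35: 4^1 ≡ 4, 4^2 ≡ 4² = 16, 4^4 ≡ 16² = 256 ≡ 11, 4^8 ≡ 11² = 121 ≡ 16, 4^16 ≡ 16² = 256 ≡ 11. So 4^16 ≡ 11 (mod 35).
So f(3) = f(4) = 11 while 3 ≠ 4, so f is not injective.
Since f is not injective, we determine |image(f)|. Computing x^16 mod 35 for each x (by repeated squaring, reducing mod 35 at every step), the values f(0), f(1), …, f(34) are: 0, 1, 16, 11, 11, 30, 1, 21, 1, 16, 25, 11, 16, 1, 21, 15, 16, 11, 11, 16, 15, 21, 1, 16, 11, 25, 16, 1, 21, 1, 30, 11, 11, 16, 1.
The distinct values are {0, 1, 11, 15, 16, 21, 25, 30}; there are 8 of them.

8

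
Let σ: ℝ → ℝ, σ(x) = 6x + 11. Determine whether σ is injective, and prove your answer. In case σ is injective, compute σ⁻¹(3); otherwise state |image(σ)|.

Suppose σ(s) = σ(t). Then 6s + 11 = 6t + 11, so 6s = 6t, hence s = t.
Thus σ is injective.
Since σ is injective, we compute σ⁻¹(3) = (3 − 11)/6 = −4/3.

-4/3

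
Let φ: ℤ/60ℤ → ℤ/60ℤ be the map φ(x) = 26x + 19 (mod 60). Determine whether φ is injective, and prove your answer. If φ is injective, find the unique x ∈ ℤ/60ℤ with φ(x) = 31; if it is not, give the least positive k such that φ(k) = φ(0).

30

Recall that φ is injective if φ(u) = φ(v) implies u = v.
We have gcd(26, 60) = 2 > 1. Taking u = 0 and v = 30: φ(0) = 19 and φ(30) = 26·30 + 19 = 799 ≡ 19 (mod 60).
So φ(0) = φ(30) while 0 ≠ 30, therefore φ is not injective.
Since φ is not injective, we find the least positive k with φ(k) = φ(0): this means 26k ≡ 0 (mod 60), i.e. 60 ∣ 26k. Since gcd(26, 60) = 2, dividing through by 2 this holds exactly when 30 ∣ 13k, and as gcd(13, 30) = 1, exactly when 30 ∣ k.
The smallest positive such k is 30.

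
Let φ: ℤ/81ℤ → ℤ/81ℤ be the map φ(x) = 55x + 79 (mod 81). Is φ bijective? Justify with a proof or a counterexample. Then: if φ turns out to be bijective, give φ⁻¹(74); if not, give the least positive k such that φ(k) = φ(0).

Suppose φ(a) = φ(b) in ℤ/81ℤ. Then 55a + 79 ≡ 55b + 79 (mod 81), so 55(a − b) ≡ 0 (mod 81).
Since gcd(55, 81) = 1, 55 is invertible modulo 81, thus a − b ≡ 0 (mod 81), i.e. a = b.
We now compute 55⁻¹ mod 81 explicitly. Euclid's algorithm: 81 = 1·55 + 26, 55 = 2·26 + 3, 26 = 8·3 + 2, 3 = 1·2 + 1; back-substituting gives 1 = 28·55 − 19·81, so 55⁻¹ ≡ 28 (mod 81).
Then y ↦ 28(y − 79) is a two-sided inverse to φ, so every y ∈ ℤ/81ℤ has a preimage.
Therefore φ is bijective.
Since φ is bijective, we find φ⁻¹(74): we need 55x ≡ 74 − 79 ≡ 76 (mod 81). Using 55⁻¹ = 28: x ≡ 28·76 = 2128 = 26·81 + 22, so x = 22.
Check: φ(22) = 55·22 + 79 = 1289 = 15·81 + 74 ≡ 74 (mod 81).

22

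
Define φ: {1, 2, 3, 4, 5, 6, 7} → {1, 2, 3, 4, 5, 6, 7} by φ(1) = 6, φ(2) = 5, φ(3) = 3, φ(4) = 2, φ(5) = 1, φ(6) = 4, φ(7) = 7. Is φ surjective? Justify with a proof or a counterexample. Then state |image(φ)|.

Every element of the codomain has a preimage: 1 = φ(5), 2 = φ(4), 3 = φ(3), 4 = φ(6), 5 = φ(2), 6 = φ(1), 7 = φ(7).
So φ is surjective.
The image of φ is {1, 2, 3, 4, 5, 6, 7}, which has 7 elements.

7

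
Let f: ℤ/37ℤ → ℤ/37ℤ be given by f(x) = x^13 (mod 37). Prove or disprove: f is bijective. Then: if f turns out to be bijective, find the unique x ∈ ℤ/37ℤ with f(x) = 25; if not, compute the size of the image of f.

Since 37 is prime, the nonzero elements of ℤ/37ℤ form a cyclic group of order 36.
As gcd(13, 36) = 1, raising to the 13th power is a bijection on this group: if a^13 ≡ b^13 then (ab^{−1})^13 = 1, and the only element of order dividing gcd(13, 36) = 1 is 1, so a = b.
With f(0) = 0 this makes f injective on all of ℤ/37ℤ, hence bijective (finite equal-size domain and codomain). In particular f is bijective.
Since f is bijective, we find the preimage of 25. The inverse of x ↦ x^13 on (ℤ/37ℤ)^× is x ↦ x^25, because 13·25 = 325 = 9·36 + 1 ≡ 1 (mod 36) and x^{36} = 1 for x ≠ 0 (Fermat). So f⁻¹(25) = 25^25 mod 37.
Repeated squaring mod 37: 25^1 ≡ 25, 25^2 ≡ 25² = 625 ≡ 33, 25^4 ≡ 33² = 1089 ≡ 16, 25^8 ≡ 16² = 256 ≡ 34, 25^16 ≡ 34² = 1156 ≡ 9. Since 25 = 16 + 8 + 1, 25^25 ≡ 9·34·25: 9·34 = 306 ≡ 10, then 10·25 = 250 ≡ 28. So 25^25 ≡ 28 (mod 37).
Hence f⁻¹(25) = 28.

28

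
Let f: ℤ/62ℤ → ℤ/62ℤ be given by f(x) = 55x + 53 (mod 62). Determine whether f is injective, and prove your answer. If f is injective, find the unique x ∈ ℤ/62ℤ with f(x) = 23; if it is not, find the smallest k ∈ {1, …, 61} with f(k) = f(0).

If f(x_1) = f(x_2), then 55x_1 ≡ 55x_2 (mod 62). Because gcd(55, 62) = 1, we may cancel 55 to get x_1 ≡ x_2 (mod 62).
Thus f is injective.
We now compute 55⁻¹ mod 62 explicitly. Euclid's algorithm: 62 = 1·55 + 7, 55 = 7·7 + 6, 7 = 1·6 + 1; back-substituting gives 1 = 53·55 − 47·62, so 55⁻¹ ≡ 53 (mod 62).
Since f is injective, we compute f⁻¹(23): solve 55x + 53 ≡ 23 (mod 62), i.e. 55x ≡ 32 (mod 62).
Multiplying by 55⁻¹ = 53 gives x ≡ 53·32 = 1696 = 27·62 + 22 ≡ 22 (mod 62).
Check: f(22) = 55·22 + 53 = 1263 = 20·62 + 23 ≡ 23 (mod 62).

22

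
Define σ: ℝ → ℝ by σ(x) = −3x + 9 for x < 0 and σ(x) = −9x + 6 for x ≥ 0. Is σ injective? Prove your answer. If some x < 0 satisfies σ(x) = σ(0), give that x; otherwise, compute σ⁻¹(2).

4/9

Both pieces are strictly decreasing (slopes −3 and −9), so each is injective on its own interval.
The left piece maps (−∞, 0) onto (9, ∞); the right piece maps [0, ∞) onto (−∞, 6].
These images are disjoint, so no value is attained by both pieces. Hence σ is injective.
Because the two images are disjoint, no x < 0 has σ(x) = σ(0), so we compute σ⁻¹(2): 2 lies in (−∞, 6], so solve −9x + 6 = 2: x = (2 − 6)/(−9) = 4/9.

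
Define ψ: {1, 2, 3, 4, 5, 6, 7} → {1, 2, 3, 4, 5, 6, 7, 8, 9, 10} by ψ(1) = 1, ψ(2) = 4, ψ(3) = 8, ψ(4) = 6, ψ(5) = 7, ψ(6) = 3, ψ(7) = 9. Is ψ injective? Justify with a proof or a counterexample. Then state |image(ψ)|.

7

The values ψ(1), …, ψ(7) are 1, 4, 8, 6, 7, 3, 9 — all distinct.
So ψ(x_1) = ψ(x_2) only when x_1 = x_2, and ψ is injective.
The image of ψ is {1, 3, 4, 6, 7, 8, 9}, which has 7 elements.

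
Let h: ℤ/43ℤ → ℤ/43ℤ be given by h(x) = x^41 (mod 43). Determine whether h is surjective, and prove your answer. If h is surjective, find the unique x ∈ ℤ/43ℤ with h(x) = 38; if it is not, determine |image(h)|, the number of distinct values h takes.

Since 43 is prime, the nonzero elements of ℤ/43ℤ form a cyclic group of order 42.
As gcd(41, 42) = 1, raising to the 41st power is a bijection on this group: if x_1^41 ≡ x_2^41 then (x_1x_2^{−1})^41 = 1, and the only element of order dividing gcd(41, 42) = 1 is 1, so x_1 = x_2.
With h(0) = 0 this makes h injective on all of ℤ/43ℤ, hence bijective (finite equal-size domain and codomain). In particular h is surjective.
Since h is surjective, we find the preimage of 38. The inverse of x ↦ x^41 on (ℤ/43ℤ)^× is x ↦ x^41, because 41·41 = 1681 = 40·42 + 1 ≡ 1 (mod 42) and x^{42} = 1 for x ≠ 0 (Fermat). So h⁻¹(38) = 38^41 mod 43.
Repeated squaring mod 43: 38^1 ≡ 38, 38^2 ≡ 38² = 1444 ≡ 25, 38^4 ≡ 25² = 625 ≡ 23, 38^8 ≡ 23² = 529 ≡ 13, 38^16 ≡ 13² = 169 ≡ 40, 38^32 ≡ 40² = 1600 ≡ 9. Since 41 = 32 + 8 + 1, 38^41 ≡ 9·13·38: 9·13 = 117 ≡ 31, then 31·38 = 1178 ≡ 17. So 38^41 ≡ 17 (mod 43).
Hence h⁻¹(38) = 17.

17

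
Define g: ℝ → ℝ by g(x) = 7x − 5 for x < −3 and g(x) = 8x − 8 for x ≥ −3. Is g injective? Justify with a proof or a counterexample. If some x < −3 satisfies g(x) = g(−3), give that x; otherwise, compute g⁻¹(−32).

-27/7

Both pieces are strictly increasing (slopes 7 and 8), so each is injective on its own interval.
The left piece maps (−∞, −3) onto (−∞, −26); the right piece maps [−3, ∞) onto [−32, ∞).
These images overlap. In particular g(−3) = −32 (right piece), and solving 7x − 5 = −32 on the left piece gives x = −27/7 < −3.
So g(−27/7) = g(−3) with −27/7 ≠ −3, and g is not injective. This x = −27/7 is the requested value below −3.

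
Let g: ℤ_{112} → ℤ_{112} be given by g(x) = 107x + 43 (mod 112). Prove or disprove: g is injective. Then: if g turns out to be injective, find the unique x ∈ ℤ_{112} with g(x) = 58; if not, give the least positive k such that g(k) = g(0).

109

Recall that g is injective if g(u) = g(v) implies u = v.
If g(u) = g(v), then 107u ≡ 107v (mod 112). Because gcd(107, 112) = 1, we may cancel 107 to get u ≡ v (mod 112).
Hence g is injective.
We now compute 107⁻¹ mod 112 explicitly. Euclid's algorithm: 112 = 1·107 + 5, 107 = 21·5 + 2, 5 = 2·2 + 1; back-substituting gives 1 = 67·107 − 64·112, so 107⁻¹ ≡ 67 (mod 112).
Since g is injective, we compute g⁻¹(58): solve 107x + 43 ≡ 58 (mod 112), i.e. 107x ≡ 15 (mod 112).
Multiplying by 107⁻¹ = 67 gives x ≡ 67·15 = 1005 = 8·112 + 109 ≡ 109 (mod 112).
Check: g(109) = 107·109 + 43 = 11706 = 104·112 + 58 ≡ 58 (mod 112).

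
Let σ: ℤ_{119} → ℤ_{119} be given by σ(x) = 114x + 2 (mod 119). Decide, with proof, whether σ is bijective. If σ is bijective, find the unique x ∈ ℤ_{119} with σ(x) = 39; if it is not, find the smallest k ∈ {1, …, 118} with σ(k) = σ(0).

64

Suppose σ(u) = σ(v) in ℤ_{119}. Then 114u + 2 ≡ 114v + 2 (mod 119), hence 114(u − v) ≡ 0 (mod 119).
Since gcd(114, 119) = 1, 114 is invertible modulo 119, thus u − v ≡ 0 (mod 119), i.e. u = v.
We now compute 114⁻¹ mod 119 explicitly. Euclid's algorithm: 119 = 1·114 + 5, 114 = 22·5 + 4, 5 = 1·4 + 1; back-substituting gives 1 = 95·114 − 91·119, so 114⁻¹ ≡ 95 (mod 119).
For any y ∈ ℤ_{119}, x = 95(y − 2) mod 119 satisfies σ(x) = 114·95(y − 2) + 2 ≡ y (since 114·95 ≡ 1 mod 119). So every y has a preimage.
So σ is bijective.
Since σ is bijective, we find σ⁻¹(39): we need 114x ≡ 39 − 2 ≡ 37 (mod 119). Using 114⁻¹ = 95: x ≡ 95·37 = 3515 = 29·119 + 64, so x = 64.
Check: σ(64) = 114·64 + 2 = 7298 = 61·119 + 39 ≡ 39 (mod 119).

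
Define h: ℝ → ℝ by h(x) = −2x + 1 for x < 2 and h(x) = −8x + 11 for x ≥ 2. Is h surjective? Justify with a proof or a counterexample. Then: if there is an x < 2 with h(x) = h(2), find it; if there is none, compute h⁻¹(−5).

Both pieces are strictly decreasing (slopes −2 and −8), so each is injective on its own interval.
The left piece maps (−∞, 2) onto (−3, ∞); the right piece maps [2, ∞) onto (−∞, −5].
The union (−3, ∞) ∪ (−∞, −5] omits the interval between −3 and −5; in particular −3 has no preimage. So h is not surjective.
Because the two images are disjoint, no x < 2 has h(x) = h(2), so we compute h⁻¹(−5): −5 lies in (−∞, −5], so solve −8x + 11 = −5: x = (−5 − 11)/(−8) = 2.

2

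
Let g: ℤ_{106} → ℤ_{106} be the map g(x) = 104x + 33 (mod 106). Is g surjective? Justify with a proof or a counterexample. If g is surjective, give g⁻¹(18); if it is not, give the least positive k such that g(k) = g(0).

Since gcd(104, 106) = 2, we have 104x ≡ 0 (mod 2) for all x, so g(x) ≡ 1 (mod 2).
But 0 ≢ 1 (mod 2), so 0 ∈ ℤ_{106} has no preimage. So g is not surjective.
Since g is not surjective, we find the least positive k with g(k) = g(0): this means 104k ≡ 0 (mod 106), i.e. 106 ∣ 104k. Since gcd(104, 106) = 2, dividing through by 2 this holds exactly when 53 ∣ 52k, and as gcd(52, 53) = 1, exactly when 53 ∣ k.
The smallest positive such k is 53.

53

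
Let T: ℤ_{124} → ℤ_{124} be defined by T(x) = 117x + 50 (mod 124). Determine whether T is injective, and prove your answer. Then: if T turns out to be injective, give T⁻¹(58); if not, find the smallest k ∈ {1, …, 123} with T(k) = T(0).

Suppose T(s) = T(t) in ℤ_{124}. Then 117s + 50 ≡ 117t + 50 (mod 124), hence 117(s − t) ≡ 0 (mod 124).
Since gcd(117, 124) = 1, 117 is invertible modulo 124, so s − t ≡ 0 (mod 124), i.e. s = t.
So T is injective.
We now compute 117⁻¹ mod 124 explicitly. Euclid's algorithm: 124 = 1·117 + 7, 117 = 16·7 + 5, 7 = 1·5 + 2, 5 = 2·2 + 1; back-substituting gives 1 = 53·117 − 50·124, so 117⁻¹ ≡ 53 (mod 124).
Since T is injective, we compute T⁻¹(58): solve 117x + 50 ≡ 58 (mod 124), i.e. 117x ≡ 8 (mod 124).
Multiplying by 117⁻¹ = 53 gives x ≡ 53·8 = 424 = 3·124 + 52 ≡ 52 (mod 124).
Check: T(52) = 117·52 + 50 = 6134 = 49·124 + 58 ≡ 58 (mod 124).

52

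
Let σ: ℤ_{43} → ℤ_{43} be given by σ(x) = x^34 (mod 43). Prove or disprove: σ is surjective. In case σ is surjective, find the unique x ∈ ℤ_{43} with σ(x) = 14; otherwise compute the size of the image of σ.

22

σ(21): Repeated squaring mod 43: 21^1 ≡ 21, 21^2 ≡ 21² = 441 ≡ 11, 21^4 ≡ 11² = 121 ≡ 35, 21^8 ≡ 35² = 1225 ≡ 21, 21^16 ≡ 21² = 441 ≡ 11, 21^32 ≡ 11² = 121 ≡ 35. Since 34 = 32 + 2, 21^34 ≡ 35·11: 35·11 = 385 ≡ 41. So 21^34 ≡ 41 (mod 43).
σ(22): Repeated squaring mod 43: 22^1 ≡ 22, 22^2 ≡ 22² = 484 ≡ 11, 22^4 ≡ 11² = 121 ≡ 35, 22^8 ≡ 35² = 1225 ≡ 21, 22^16 ≡ 21² = 441 ≡ 11, 22^32 ≡ 11² = 121 ≡ 35. Since 34 = 32 + 2, 22^34 ≡ 35·11: 35·11 = 385 ≡ 41. So 22^34 ≡ 41 (mod 43).
So σ(21) = σ(22) = 41 while 21 ≠ 22, therefore σ is not injective.
A non-injective map from the 43-element set ℤ_{43} to itself takes at most 42 distinct values, so it cannot be surjective. Thus σ is not surjective.
Since σ is not surjective, we determine |image(σ)|. Computing x^34 mod 43 for each x (by repeated squaring, reducing mod 43 at every step), the values σ(0), σ(1), …, σ(42) are: 0, 1, 21, 31, 11, 10, 6, 36, 16, 15, 38, 4, 40, 17, 25, 9, 35, 13, 14, 23, 24, 41, 41, 24, 23, 14, 13, 35, 9, 25, 17, 40, 4, 38, 15, 16, 36, 6, 10, 11, 31, 21, 1.
The distinct values are {0, 1, 4, 6, 9, 10, 11, 13, 14, 15, 16, 17, 21, 23, 24, 25, 31, 35, 36, 38, 40, 41}; there are 22 of them.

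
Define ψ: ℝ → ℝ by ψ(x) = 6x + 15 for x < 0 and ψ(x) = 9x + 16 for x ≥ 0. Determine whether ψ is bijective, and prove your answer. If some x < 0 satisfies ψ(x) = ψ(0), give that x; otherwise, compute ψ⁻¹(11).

Both pieces are strictly increasing (slopes 6 and 9), so each is injective on its own interval.
The left piece maps (−∞, 0) onto (−∞, 15); the right piece maps [0, ∞) onto [16, ∞).
The images leave a gap (15 has no preimage), so ψ is not surjective, hence not bijective.
Because the two images are disjoint, no x < 0 has ψ(x) = ψ(0), so we compute ψ⁻¹(11): 11 lies in (−∞, 15), so solve 6x + 15 = 11: x = (11 − 15)/6 = −2/3.

-2/3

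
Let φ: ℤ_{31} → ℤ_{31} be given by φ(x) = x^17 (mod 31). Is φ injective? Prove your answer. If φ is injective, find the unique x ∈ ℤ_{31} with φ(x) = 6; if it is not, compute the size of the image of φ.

26

Since 31 is prime, the nonzero elements of ℤ_{31} form a cyclic group of order 30.
As gcd(17, 30) = 1, raising to the 17th power is a bijection on this group: if s^17 ≡ t^17 then (st^{−1})^17 = 1, and the only element of order dividing gcd(17, 30) = 1 is 1, so s = t.
With φ(0) = 0 this makes φ injective on all of ℤ_{31}, hence bijective (finite equal-size domain and codomain). In particular φ is injective.
Since φ is injective, we find the preimage of 6. The inverse of x ↦ x^17 on (ℤ_{31})^× is x ↦ x^23, because 17·23 = 391 = 13·30 + 1 ≡ 1 (mod 30) and x^{30} = 1 for x ≠ 0 (Fermat). So φ⁻¹(6) = 6^23 mod 31.
Repeated squaring mod 31: 6^1 ≡ 6, 6^2 ≡ 6² = 36 ≡ 5, 6^4 ≡ 5² = 25, 6^8 ≡ 25² = 625 ≡ 5, 6^16 ≡ 5² = 25. Since 23 = 16 + 4 + 2 + 1, 6^23 ≡ 25·25·5·6: 25·25 = 625 ≡ 5, then 5·5 = 25, then 25·6 = 150 ≡ 26. So 6^23 ≡ 26 (mod 31).
Hence φ⁻¹(6) = 26.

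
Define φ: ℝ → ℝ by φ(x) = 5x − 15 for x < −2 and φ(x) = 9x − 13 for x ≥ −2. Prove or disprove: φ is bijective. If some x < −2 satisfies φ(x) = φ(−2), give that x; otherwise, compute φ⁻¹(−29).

Both pieces are strictly increasing (slopes 5 and 9), so each is injective on its own interval.
The left piece maps (−∞, −2) onto (−∞, −25); the right piece maps [−2, ∞) onto [−31, ∞).
These images overlap. In particular φ(−2) = −31 (right piece), and solving 5x − 15 = −31 on the left piece gives x = −16/5 < −2.
So φ(−16/5) = φ(−2) with −16/5 ≠ −2, and φ is not injective, hence not bijective. This x = −16/5 is the requested value below −2.

-16/5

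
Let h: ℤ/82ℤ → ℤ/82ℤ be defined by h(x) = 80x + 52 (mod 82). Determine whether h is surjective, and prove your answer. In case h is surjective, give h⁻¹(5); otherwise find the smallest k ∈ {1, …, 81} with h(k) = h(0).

41

Recall that surjectivity means every element of the codomain has a preimage under h.
Since gcd(80, 82) = 2, we have 80x ≡ 0 (mod 2) for all x, so h(x) ≡ 0 (mod 2).
But 1 ≢ 0 (mod 2), so 1 ∈ ℤ/82ℤ has no preimage. Hence h is not surjective.
Since h is not surjective, we find the least positive k with h(k) = h(0): this means 80k ≡ 0 (mod 82), i.e. 82 ∣ 80k. Since gcd(80, 82) = 2, dividing through by 2 this holds exactly when 41 ∣ 40k, and as gcd(40, 41) = 1, exactly when 41 ∣ k.
The smallest positive such k is 41.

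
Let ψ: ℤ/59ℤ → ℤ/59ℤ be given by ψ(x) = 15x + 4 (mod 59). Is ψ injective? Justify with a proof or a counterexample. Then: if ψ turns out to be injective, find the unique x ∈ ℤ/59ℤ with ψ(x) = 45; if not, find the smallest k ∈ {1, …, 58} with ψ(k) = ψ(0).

If ψ(x_1) = ψ(x_2), then 15x_1 ≡ 15x_2 (mod 59). Because gcd(15, 59) = 1, we may cancel 15 to get x_1 ≡ x_2 (mod 59).
Thus ψ is injective.
We now compute 15⁻¹ mod 59 explicitly. Euclid's algorithm: 59 = 3·15 + 14, 15 = 1·14 + 1; back-substituting gives 1 = 4·15 − 1·59, so 15⁻¹ ≡ 4 (mod 59).
Since ψ is injective, we compute ψ⁻¹(45): solve 15x + 4 ≡ 45 (mod 59), i.e. 15x ≡ 41 (mod 59).
Multiplying by 15⁻¹ = 4 gives x ≡ 4·41 = 164 = 2·59 + 46 ≡ 46 (mod 59).
Check: ψ(46) = 15·46 + 4 = 694 = 11·59 + 45 ≡ 45 (mod 59).

46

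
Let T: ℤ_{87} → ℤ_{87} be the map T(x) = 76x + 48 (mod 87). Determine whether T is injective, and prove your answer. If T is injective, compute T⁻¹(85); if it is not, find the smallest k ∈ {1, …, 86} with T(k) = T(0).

52

By definition, injectivity means: for all x_1, x_2 in the domain, T(x_1) = T(x_2) implies x_1 = x_2.
If T(x_1) = T(x_2), then 76x_1 ≡ 76x_2 (mod 87). Because gcd(76, 87) = 1, we may cancel 76 to get x_1 ≡ x_2 (mod 87).
So T is injective.
We now compute 76⁻¹ mod 87 explicitly. Euclid's algorithm: 87 = 1·76 + 11, 76 = 6·11 + 10, 11 = 1·10 + 1; back-substituting gives 1 = 79·76 − 69·87, so 76⁻¹ ≡ 79 (mod 87).
Since T is injective, we compute T⁻¹(85): solve 76x + 48 ≡ 85 (mod 87), i.e. 76x ≡ 37 (mod 87).
Multiplying by 76⁻¹ = 79 gives x ≡ 79·37 = 2923 = 33·87 + 52 ≡ 52 (mod 87).
Check: T(52) = 76·52 + 48 = 4000 = 45·87 + 85 ≡ 85 (mod 87).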